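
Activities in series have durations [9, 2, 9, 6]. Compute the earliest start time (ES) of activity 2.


Activity 2 starts after activities 1 through 1 complete.
Predecessor durations: [9]
ES = 9 = 9

9


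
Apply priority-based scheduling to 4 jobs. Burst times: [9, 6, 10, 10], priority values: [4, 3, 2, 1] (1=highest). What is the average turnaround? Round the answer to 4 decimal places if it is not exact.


Sort by priority (ascending = highest first):
Order: [(1, 10), (2, 10), (3, 6), (4, 9)]
Completion times:
  Priority 1, burst=10, C=10
  Priority 2, burst=10, C=20
  Priority 3, burst=6, C=26
  Priority 4, burst=9, C=35
Average turnaround = 91/4 = 22.75

22.75


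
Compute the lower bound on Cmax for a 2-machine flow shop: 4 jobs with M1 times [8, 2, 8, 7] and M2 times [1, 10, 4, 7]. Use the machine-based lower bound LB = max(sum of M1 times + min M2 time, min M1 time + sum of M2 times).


LB1 = sum(M1 times) + min(M2 times) = 25 + 1 = 26
LB2 = min(M1 times) + sum(M2 times) = 2 + 22 = 24
Lower bound = max(LB1, LB2) = max(26, 24) = 26

26


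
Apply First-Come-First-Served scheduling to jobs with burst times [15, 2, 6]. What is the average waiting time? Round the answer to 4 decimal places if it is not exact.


FCFS order (as given): [15, 2, 6]
Waiting times:
  Job 1: wait = 0
  Job 2: wait = 15
  Job 3: wait = 17
Sum of waiting times = 32
Average waiting time = 32/3 = 10.6667

10.6667


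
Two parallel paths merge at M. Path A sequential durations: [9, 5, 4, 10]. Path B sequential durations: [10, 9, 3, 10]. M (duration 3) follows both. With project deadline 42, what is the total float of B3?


Forward pass: ES(B3) = sum of predecessors on chain B = 19
EF = ES + duration = 19 + 3 = 22
Backward pass: LF(M) = deadline = 42; LS(M) = 42 - 3 = 39
LF(B3) = LS(M) - sum(successors on chain B) = 39 - 10 = 29
LS = LF - duration = 29 - 3 = 26
Total float = LS - ES = 26 - 19 = 7

7


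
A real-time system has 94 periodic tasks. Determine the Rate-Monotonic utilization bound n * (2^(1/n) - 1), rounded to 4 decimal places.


Compute 2^(1/94) = 1.0074011604
Subtract 1: 1.0074011604 - 1 = 0.0074011604
Multiply by n: 94 * 0.0074011604 = 0.6957090776
Round to 4 dp: 0.6957

0.6957


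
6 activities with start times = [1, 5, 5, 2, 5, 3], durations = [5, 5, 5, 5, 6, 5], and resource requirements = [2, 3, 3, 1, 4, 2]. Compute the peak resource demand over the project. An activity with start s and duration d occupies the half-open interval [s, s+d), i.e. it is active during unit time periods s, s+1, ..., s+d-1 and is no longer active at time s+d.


Each activity i is active on [start_i, start_i + duration_i).
Compute total resource usage per time slot:
  t=0: active resources = [], total = 0
  t=1: active resources = [2], total = 2
  t=2: active resources = [2, 1], total = 3
  t=3: active resources = [2, 1, 2], total = 5
  t=4: active resources = [2, 1, 2], total = 5
  t=5: active resources = [2, 3, 3, 1, 4, 2], total = 15
  t=6: active resources = [3, 3, 1, 4, 2], total = 13
  t=7: active resources = [3, 3, 4, 2], total = 12
  t=8: active resources = [3, 3, 4], total = 10
  t=9: active resources = [3, 3, 4], total = 10
  t=10: active resources = [4], total = 4
Peak resource demand = 15

15


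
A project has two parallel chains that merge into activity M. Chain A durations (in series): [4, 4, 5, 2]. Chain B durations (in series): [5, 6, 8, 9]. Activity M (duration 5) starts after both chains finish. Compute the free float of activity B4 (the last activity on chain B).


ES(B4) = sum of predecessors on chain B = 19
EF(B4) = ES + duration = 19 + 9 = 28
Successor of B4 is M. ES(M) = max(sum(A), sum(B)) = max(15, 28) = 28
Free float = ES(successor) - EF(current) = 28 - 28 = 0

0


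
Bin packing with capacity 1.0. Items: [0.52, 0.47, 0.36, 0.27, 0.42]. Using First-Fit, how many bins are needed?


Place items sequentially using First-Fit:
  Item 0.52 -> new Bin 1
  Item 0.47 -> Bin 1 (now 0.99)
  Item 0.36 -> new Bin 2
  Item 0.27 -> Bin 2 (now 0.63)
  Item 0.42 -> new Bin 3
Total bins used = 3

3


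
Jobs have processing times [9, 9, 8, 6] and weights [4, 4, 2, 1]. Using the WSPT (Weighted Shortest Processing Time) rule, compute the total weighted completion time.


Compute p/w ratios and sort ascending (WSPT): [(9, 4), (9, 4), (8, 2), (6, 1)]
Compute weighted completion times:
  Job (p=9,w=4): C=9, w*C=4*9=36
  Job (p=9,w=4): C=18, w*C=4*18=72
  Job (p=8,w=2): C=26, w*C=2*26=52
  Job (p=6,w=1): C=32, w*C=1*32=32
Total weighted completion time = 192

192


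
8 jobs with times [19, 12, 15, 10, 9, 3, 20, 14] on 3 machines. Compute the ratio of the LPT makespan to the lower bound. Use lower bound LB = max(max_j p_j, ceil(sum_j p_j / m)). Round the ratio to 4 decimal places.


LPT order: [20, 19, 15, 14, 12, 10, 9, 3]
Machine loads after assignment: [33, 31, 38]
LPT makespan = 38
Lower bound = max(max_job, ceil(total/3)) = max(20, 34) = 34
Ratio = 38 / 34 = 1.1176

1.1176


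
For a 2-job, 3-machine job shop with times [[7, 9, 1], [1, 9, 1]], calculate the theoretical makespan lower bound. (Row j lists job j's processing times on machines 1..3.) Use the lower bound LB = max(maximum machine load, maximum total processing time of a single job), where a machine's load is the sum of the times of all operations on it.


Machine loads:
  Machine 1: 7 + 1 = 8
  Machine 2: 9 + 9 = 18
  Machine 3: 1 + 1 = 2
Max machine load = 18
Job totals:
  Job 1: 17
  Job 2: 11
Max job total = 17
Lower bound = max(18, 17) = 18

18


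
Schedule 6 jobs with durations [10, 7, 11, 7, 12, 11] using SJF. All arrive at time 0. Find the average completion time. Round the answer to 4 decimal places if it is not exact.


SJF order (ascending): [7, 7, 10, 11, 11, 12]
Completion times:
  Job 1: burst=7, C=7
  Job 2: burst=7, C=14
  Job 3: burst=10, C=24
  Job 4: burst=11, C=35
  Job 5: burst=11, C=46
  Job 6: burst=12, C=58
Average completion = 184/6 = 30.6667

30.6667


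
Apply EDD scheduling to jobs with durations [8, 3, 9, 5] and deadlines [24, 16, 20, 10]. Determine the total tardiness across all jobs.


Sort by due date (EDD order): [(5, 10), (3, 16), (9, 20), (8, 24)]
Compute completion times and tardiness:
  Job 1: p=5, d=10, C=5, tardiness=max(0,5-10)=0
  Job 2: p=3, d=16, C=8, tardiness=max(0,8-16)=0
  Job 3: p=9, d=20, C=17, tardiness=max(0,17-20)=0
  Job 4: p=8, d=24, C=25, tardiness=max(0,25-24)=1
Total tardiness = 1

1


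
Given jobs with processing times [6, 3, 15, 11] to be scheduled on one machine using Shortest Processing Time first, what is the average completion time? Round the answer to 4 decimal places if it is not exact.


Sort jobs by processing time (SPT order): [3, 6, 11, 15]
Compute completion times sequentially:
  Job 1: processing = 3, completes at 3
  Job 2: processing = 6, completes at 9
  Job 3: processing = 11, completes at 20
  Job 4: processing = 15, completes at 35
Sum of completion times = 67
Average completion time = 67/4 = 16.75

16.75


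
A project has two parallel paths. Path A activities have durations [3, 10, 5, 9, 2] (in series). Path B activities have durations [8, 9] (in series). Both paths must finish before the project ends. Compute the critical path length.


Path A total = 3 + 10 + 5 + 9 + 2 = 29
Path B total = 8 + 9 = 17
Critical path = longest path = max(29, 17) = 29

29


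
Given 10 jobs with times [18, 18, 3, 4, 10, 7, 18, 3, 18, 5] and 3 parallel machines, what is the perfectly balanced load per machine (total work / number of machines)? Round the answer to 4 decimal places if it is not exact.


Total processing time = 18 + 18 + 3 + 4 + 10 + 7 + 18 + 3 + 18 + 5 = 104
Number of machines = 3
Ideal balanced load = 104 / 3 = 34.6667

34.6667


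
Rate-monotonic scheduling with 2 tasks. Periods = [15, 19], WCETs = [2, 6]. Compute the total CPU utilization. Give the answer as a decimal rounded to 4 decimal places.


Compute individual utilizations (exact fractions):
  Task 1: C/T = 2/15 (approx. 0.1333)
  Task 2: C/T = 6/19 (approx. 0.3158)
Total utilization U = 2/15 + 6/19 = 128/285
Rounded to 4 decimal places: U = 0.4491
RM (Liu & Layland) bound for 2 tasks = 0.828427; compare with U = 128/285 (approx. 0.449123)
U <= bound, so schedulable by RM sufficient condition.

0.4491


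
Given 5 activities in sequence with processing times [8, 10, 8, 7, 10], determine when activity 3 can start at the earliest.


Activity 3 starts after activities 1 through 2 complete.
Predecessor durations: [8, 10]
ES = 8 + 10 = 18

18


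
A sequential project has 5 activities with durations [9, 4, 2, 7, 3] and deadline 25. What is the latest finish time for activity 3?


LF(activity 3) = deadline - sum of successor durations
Successors: activities 4 through 5 with durations [7, 3]
Sum of successor durations = 10
LF = 25 - 10 = 15

15


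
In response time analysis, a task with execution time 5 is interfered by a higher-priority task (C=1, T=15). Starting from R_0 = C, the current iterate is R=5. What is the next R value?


R_next = C + ceil(R_prev / T_hp) * C_hp
ceil(5 / 15) = ceil(0.3333) = 1
Interference = 1 * 1 = 1
R_next = 5 + 1 = 6

6


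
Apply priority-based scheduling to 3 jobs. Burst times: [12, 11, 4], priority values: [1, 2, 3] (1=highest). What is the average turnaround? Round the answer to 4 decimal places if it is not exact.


Sort by priority (ascending = highest first):
Order: [(1, 12), (2, 11), (3, 4)]
Completion times:
  Priority 1, burst=12, C=12
  Priority 2, burst=11, C=23
  Priority 3, burst=4, C=27
Average turnaround = 62/3 = 20.6667

20.6667


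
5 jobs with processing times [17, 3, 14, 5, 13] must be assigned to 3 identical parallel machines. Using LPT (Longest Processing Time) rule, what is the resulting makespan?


Sort jobs in decreasing order (LPT): [17, 14, 13, 5, 3]
Assign each job to the least loaded machine:
  Machine 1: jobs [17], load = 17
  Machine 2: jobs [14, 3], load = 17
  Machine 3: jobs [13, 5], load = 18
Makespan = max load = 18

18


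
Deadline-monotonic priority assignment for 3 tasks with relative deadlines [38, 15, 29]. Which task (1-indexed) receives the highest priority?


Sort tasks by relative deadline (ascending):
  Task 2: deadline = 15
  Task 3: deadline = 29
  Task 1: deadline = 38
Priority order (highest first): [2, 3, 1]
Highest priority task = 2

2


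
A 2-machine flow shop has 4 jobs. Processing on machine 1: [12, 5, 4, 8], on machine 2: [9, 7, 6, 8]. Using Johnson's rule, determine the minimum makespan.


Apply Johnson's rule:
  Group 1 (a <= b): [(3, 4, 6), (2, 5, 7), (4, 8, 8)]
  Group 2 (a > b): [(1, 12, 9)]
Optimal job order: [3, 2, 4, 1]
Schedule:
  Job 3: M1 done at 4, M2 done at 10
  Job 2: M1 done at 9, M2 done at 17
  Job 4: M1 done at 17, M2 done at 25
  Job 1: M1 done at 29, M2 done at 38
Makespan = 38

38


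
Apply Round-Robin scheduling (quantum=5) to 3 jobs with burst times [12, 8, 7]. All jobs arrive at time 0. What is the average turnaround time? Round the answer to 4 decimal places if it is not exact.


Time quantum = 5
Execution trace:
  J1 runs 5 units, time = 5
  J2 runs 5 units, time = 10
  J3 runs 5 units, time = 15
  J1 runs 5 units, time = 20
  J2 runs 3 units, time = 23
  J3 runs 2 units, time = 25
  J1 runs 2 units, time = 27
Finish times: [27, 23, 25]
Average turnaround = 75/3 = 25.0

25.0


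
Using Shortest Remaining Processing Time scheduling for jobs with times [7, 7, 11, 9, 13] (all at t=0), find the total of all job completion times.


Since all jobs arrive at t=0, SRPT equals SPT ordering.
SPT order: [7, 7, 9, 11, 13]
Completion times:
  Job 1: p=7, C=7
  Job 2: p=7, C=14
  Job 3: p=9, C=23
  Job 4: p=11, C=34
  Job 5: p=13, C=47
Total completion time = 7 + 14 + 23 + 34 + 47 = 125

125


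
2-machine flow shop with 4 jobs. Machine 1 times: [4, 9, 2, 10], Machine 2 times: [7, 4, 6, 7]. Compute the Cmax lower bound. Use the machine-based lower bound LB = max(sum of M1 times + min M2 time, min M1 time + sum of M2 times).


LB1 = sum(M1 times) + min(M2 times) = 25 + 4 = 29
LB2 = min(M1 times) + sum(M2 times) = 2 + 24 = 26
Lower bound = max(LB1, LB2) = max(29, 26) = 29

29


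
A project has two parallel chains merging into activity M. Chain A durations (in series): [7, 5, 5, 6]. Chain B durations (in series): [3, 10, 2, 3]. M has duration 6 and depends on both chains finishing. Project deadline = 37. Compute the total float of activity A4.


Forward pass: ES(A4) = sum of predecessors on chain A = 17
EF = ES + duration = 17 + 6 = 23
Backward pass: LF(M) = deadline = 37; LS(M) = 37 - 6 = 31
LF(A4) = LS(M) - sum(successors on chain A) = 31 - 0 = 31
LS = LF - duration = 31 - 6 = 25
Total float = LS - ES = 25 - 17 = 8

8


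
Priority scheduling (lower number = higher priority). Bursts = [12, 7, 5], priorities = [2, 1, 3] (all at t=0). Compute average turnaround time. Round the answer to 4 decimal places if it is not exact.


Sort by priority (ascending = highest first):
Order: [(1, 7), (2, 12), (3, 5)]
Completion times:
  Priority 1, burst=7, C=7
  Priority 2, burst=12, C=19
  Priority 3, burst=5, C=24
Average turnaround = 50/3 = 16.6667

16.6667


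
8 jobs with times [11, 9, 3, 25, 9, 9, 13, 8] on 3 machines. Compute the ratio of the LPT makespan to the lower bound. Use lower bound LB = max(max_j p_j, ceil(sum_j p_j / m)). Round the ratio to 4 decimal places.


LPT order: [25, 13, 11, 9, 9, 9, 8, 3]
Machine loads after assignment: [28, 30, 29]
LPT makespan = 30
Lower bound = max(max_job, ceil(total/3)) = max(25, 29) = 29
Ratio = 30 / 29 = 1.0345

1.0345


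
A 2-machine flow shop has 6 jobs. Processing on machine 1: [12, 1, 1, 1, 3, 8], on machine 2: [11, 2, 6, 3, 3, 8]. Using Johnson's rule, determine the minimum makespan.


Apply Johnson's rule:
  Group 1 (a <= b): [(2, 1, 2), (3, 1, 6), (4, 1, 3), (5, 3, 3), (6, 8, 8)]
  Group 2 (a > b): [(1, 12, 11)]
Optimal job order: [2, 3, 4, 5, 6, 1]
Schedule:
  Job 2: M1 done at 1, M2 done at 3
  Job 3: M1 done at 2, M2 done at 9
  Job 4: M1 done at 3, M2 done at 12
  Job 5: M1 done at 6, M2 done at 15
  Job 6: M1 done at 14, M2 done at 23
  Job 1: M1 done at 26, M2 done at 37
Makespan = 37

37


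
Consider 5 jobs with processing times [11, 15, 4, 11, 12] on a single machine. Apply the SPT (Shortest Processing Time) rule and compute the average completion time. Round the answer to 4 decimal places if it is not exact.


Sort jobs by processing time (SPT order): [4, 11, 11, 12, 15]
Compute completion times sequentially:
  Job 1: processing = 4, completes at 4
  Job 2: processing = 11, completes at 15
  Job 3: processing = 11, completes at 26
  Job 4: processing = 12, completes at 38
  Job 5: processing = 15, completes at 53
Sum of completion times = 136
Average completion time = 136/5 = 27.2

27.2


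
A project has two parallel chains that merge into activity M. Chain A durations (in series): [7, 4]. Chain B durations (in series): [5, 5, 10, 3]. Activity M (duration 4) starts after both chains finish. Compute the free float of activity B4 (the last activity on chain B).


ES(B4) = sum of predecessors on chain B = 20
EF(B4) = ES + duration = 20 + 3 = 23
Successor of B4 is M. ES(M) = max(sum(A), sum(B)) = max(11, 23) = 23
Free float = ES(successor) - EF(current) = 23 - 23 = 0

0


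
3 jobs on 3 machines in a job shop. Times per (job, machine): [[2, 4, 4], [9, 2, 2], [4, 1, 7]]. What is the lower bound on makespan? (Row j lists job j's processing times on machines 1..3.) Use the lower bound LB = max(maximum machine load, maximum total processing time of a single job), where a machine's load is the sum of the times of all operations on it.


Machine loads:
  Machine 1: 2 + 9 + 4 = 15
  Machine 2: 4 + 2 + 1 = 7
  Machine 3: 4 + 2 + 7 = 13
Max machine load = 15
Job totals:
  Job 1: 10
  Job 2: 13
  Job 3: 12
Max job total = 13
Lower bound = max(15, 13) = 15

15


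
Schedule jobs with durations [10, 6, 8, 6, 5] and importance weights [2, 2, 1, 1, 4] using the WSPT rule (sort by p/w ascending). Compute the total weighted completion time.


Compute p/w ratios and sort ascending (WSPT): [(5, 4), (6, 2), (10, 2), (6, 1), (8, 1)]
Compute weighted completion times:
  Job (p=5,w=4): C=5, w*C=4*5=20
  Job (p=6,w=2): C=11, w*C=2*11=22
  Job (p=10,w=2): C=21, w*C=2*21=42
  Job (p=6,w=1): C=27, w*C=1*27=27
  Job (p=8,w=1): C=35, w*C=1*35=35
Total weighted completion time = 146

146


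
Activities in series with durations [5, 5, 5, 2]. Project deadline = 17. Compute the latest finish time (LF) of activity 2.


LF(activity 2) = deadline - sum of successor durations
Successors: activities 3 through 4 with durations [5, 2]
Sum of successor durations = 7
LF = 17 - 7 = 10

10


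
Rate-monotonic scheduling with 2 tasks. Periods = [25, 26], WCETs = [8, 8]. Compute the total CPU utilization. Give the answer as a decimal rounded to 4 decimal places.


Compute individual utilizations (exact fractions):
  Task 1: C/T = 8/25 (approx. 0.32)
  Task 2: C/T = 8/26 = 4/13 (approx. 0.3077)
Total utilization U = 8/25 + 4/13 = 204/325
Rounded to 4 decimal places: U = 0.6277
RM (Liu & Layland) bound for 2 tasks = 0.828427; compare with U = 204/325 (approx. 0.627692)
U <= bound, so schedulable by RM sufficient condition.

0.6277


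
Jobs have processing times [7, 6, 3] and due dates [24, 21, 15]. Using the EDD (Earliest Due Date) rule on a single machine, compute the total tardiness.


Sort by due date (EDD order): [(3, 15), (6, 21), (7, 24)]
Compute completion times and tardiness:
  Job 1: p=3, d=15, C=3, tardiness=max(0,3-15)=0
  Job 2: p=6, d=21, C=9, tardiness=max(0,9-21)=0
  Job 3: p=7, d=24, C=16, tardiness=max(0,16-24)=0
Total tardiness = 0

0


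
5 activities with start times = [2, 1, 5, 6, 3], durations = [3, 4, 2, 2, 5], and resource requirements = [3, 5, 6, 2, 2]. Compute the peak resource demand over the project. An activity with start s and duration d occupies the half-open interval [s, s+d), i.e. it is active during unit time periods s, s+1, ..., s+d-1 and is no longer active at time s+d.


Each activity i is active on [start_i, start_i + duration_i).
Compute total resource usage per time slot:
  t=0: active resources = [], total = 0
  t=1: active resources = [5], total = 5
  t=2: active resources = [3, 5], total = 8
  t=3: active resources = [3, 5, 2], total = 10
  t=4: active resources = [3, 5, 2], total = 10
  t=5: active resources = [6, 2], total = 8
  t=6: active resources = [6, 2, 2], total = 10
  t=7: active resources = [2, 2], total = 4
Peak resource demand = 10

10


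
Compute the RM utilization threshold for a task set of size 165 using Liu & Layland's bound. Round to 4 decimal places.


Compute 2^(1/165) = 1.0042097281
Subtract 1: 1.0042097281 - 1 = 0.0042097281
Multiply by n: 165 * 0.0042097281 = 0.6946051365
Round to 4 dp: 0.6946

0.6946


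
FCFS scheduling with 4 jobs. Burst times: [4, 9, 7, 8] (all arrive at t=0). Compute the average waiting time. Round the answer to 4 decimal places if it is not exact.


FCFS order (as given): [4, 9, 7, 8]
Waiting times:
  Job 1: wait = 0
  Job 2: wait = 4
  Job 3: wait = 13
  Job 4: wait = 20
Sum of waiting times = 37
Average waiting time = 37/4 = 9.25

9.25


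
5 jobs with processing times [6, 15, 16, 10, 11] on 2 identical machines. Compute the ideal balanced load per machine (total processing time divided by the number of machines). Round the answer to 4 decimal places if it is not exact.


Total processing time = 6 + 15 + 16 + 10 + 11 = 58
Number of machines = 2
Ideal balanced load = 58 / 2 = 29.0

29.0


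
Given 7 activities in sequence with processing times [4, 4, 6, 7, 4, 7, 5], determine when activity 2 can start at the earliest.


Activity 2 starts after activities 1 through 1 complete.
Predecessor durations: [4]
ES = 4 = 4

4


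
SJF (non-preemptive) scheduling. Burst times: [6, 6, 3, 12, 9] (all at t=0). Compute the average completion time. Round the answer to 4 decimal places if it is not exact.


SJF order (ascending): [3, 6, 6, 9, 12]
Completion times:
  Job 1: burst=3, C=3
  Job 2: burst=6, C=9
  Job 3: burst=6, C=15
  Job 4: burst=9, C=24
  Job 5: burst=12, C=36
Average completion = 87/5 = 17.4

17.4


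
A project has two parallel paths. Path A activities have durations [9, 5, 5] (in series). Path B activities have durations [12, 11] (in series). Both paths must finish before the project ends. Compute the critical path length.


Path A total = 9 + 5 + 5 = 19
Path B total = 12 + 11 = 23
Critical path = longest path = max(19, 23) = 23

23


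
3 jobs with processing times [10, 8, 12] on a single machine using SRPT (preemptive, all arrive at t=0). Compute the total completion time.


Since all jobs arrive at t=0, SRPT equals SPT ordering.
SPT order: [8, 10, 12]
Completion times:
  Job 1: p=8, C=8
  Job 2: p=10, C=18
  Job 3: p=12, C=30
Total completion time = 8 + 18 + 30 = 56

56


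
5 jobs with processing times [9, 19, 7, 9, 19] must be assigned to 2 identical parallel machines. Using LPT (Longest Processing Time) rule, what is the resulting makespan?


Sort jobs in decreasing order (LPT): [19, 19, 9, 9, 7]
Assign each job to the least loaded machine:
  Machine 1: jobs [19, 9, 7], load = 35
  Machine 2: jobs [19, 9], load = 28
Makespan = max load = 35

35


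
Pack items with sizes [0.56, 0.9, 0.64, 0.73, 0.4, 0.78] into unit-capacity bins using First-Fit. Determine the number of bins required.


Place items sequentially using First-Fit:
  Item 0.56 -> new Bin 1
  Item 0.9 -> new Bin 2
  Item 0.64 -> new Bin 3
  Item 0.73 -> new Bin 4
  Item 0.4 -> Bin 1 (now 0.96)
  Item 0.78 -> new Bin 5
Total bins used = 5

5


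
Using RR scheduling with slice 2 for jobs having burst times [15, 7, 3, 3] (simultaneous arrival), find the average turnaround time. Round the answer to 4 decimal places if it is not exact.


Time quantum = 2
Execution trace:
  J1 runs 2 units, time = 2
  J2 runs 2 units, time = 4
  J3 runs 2 units, time = 6
  J4 runs 2 units, time = 8
  J1 runs 2 units, time = 10
  J2 runs 2 units, time = 12
  J3 runs 1 units, time = 13
  J4 runs 1 units, time = 14
  J1 runs 2 units, time = 16
  J2 runs 2 units, time = 18
  J1 runs 2 units, time = 20
  J2 runs 1 units, time = 21
  J1 runs 2 units, time = 23
  J1 runs 2 units, time = 25
  J1 runs 2 units, time = 27
  J1 runs 1 units, time = 28
Finish times: [28, 21, 13, 14]
Average turnaround = 76/4 = 19.0

19.0


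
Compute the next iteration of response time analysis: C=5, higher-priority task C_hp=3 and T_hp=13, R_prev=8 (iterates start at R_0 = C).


R_next = C + ceil(R_prev / T_hp) * C_hp
ceil(8 / 13) = ceil(0.6154) = 1
Interference = 1 * 3 = 3
R_next = 5 + 3 = 8
R_next = R_prev, so the iteration has converged (response time = 8).

8


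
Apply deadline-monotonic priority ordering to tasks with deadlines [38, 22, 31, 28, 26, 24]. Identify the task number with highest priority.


Sort tasks by relative deadline (ascending):
  Task 2: deadline = 22
  Task 6: deadline = 24
  Task 5: deadline = 26
  Task 4: deadline = 28
  Task 3: deadline = 31
  Task 1: deadline = 38
Priority order (highest first): [2, 6, 5, 4, 3, 1]
Highest priority task = 2

2


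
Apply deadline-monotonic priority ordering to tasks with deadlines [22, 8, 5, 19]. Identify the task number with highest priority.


Sort tasks by relative deadline (ascending):
  Task 3: deadline = 5
  Task 2: deadline = 8
  Task 4: deadline = 19
  Task 1: deadline = 22
Priority order (highest first): [3, 2, 4, 1]
Highest priority task = 3

3


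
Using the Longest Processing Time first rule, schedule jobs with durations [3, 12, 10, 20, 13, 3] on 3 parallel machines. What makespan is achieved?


Sort jobs in decreasing order (LPT): [20, 13, 12, 10, 3, 3]
Assign each job to the least loaded machine:
  Machine 1: jobs [20], load = 20
  Machine 2: jobs [13, 3, 3], load = 19
  Machine 3: jobs [12, 10], load = 22
Makespan = max load = 22

22


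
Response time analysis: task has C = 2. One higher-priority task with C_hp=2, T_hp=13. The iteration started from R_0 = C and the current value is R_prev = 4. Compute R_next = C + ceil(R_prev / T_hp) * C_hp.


R_next = C + ceil(R_prev / T_hp) * C_hp
ceil(4 / 13) = ceil(0.3077) = 1
Interference = 1 * 2 = 2
R_next = 2 + 2 = 4
R_next = R_prev, so the iteration has converged (response time = 4).

4


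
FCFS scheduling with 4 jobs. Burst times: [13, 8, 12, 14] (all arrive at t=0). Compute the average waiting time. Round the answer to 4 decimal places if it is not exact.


FCFS order (as given): [13, 8, 12, 14]
Waiting times:
  Job 1: wait = 0
  Job 2: wait = 13
  Job 3: wait = 21
  Job 4: wait = 33
Sum of waiting times = 67
Average waiting time = 67/4 = 16.75

16.75


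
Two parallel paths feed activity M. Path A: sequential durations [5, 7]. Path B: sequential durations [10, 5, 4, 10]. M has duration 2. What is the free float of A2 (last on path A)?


ES(A2) = sum of predecessors on chain A = 5
EF(A2) = ES + duration = 5 + 7 = 12
Successor of A2 is M. ES(M) = max(sum(A), sum(B)) = max(12, 29) = 29
Free float = ES(successor) - EF(current) = 29 - 12 = 17

17


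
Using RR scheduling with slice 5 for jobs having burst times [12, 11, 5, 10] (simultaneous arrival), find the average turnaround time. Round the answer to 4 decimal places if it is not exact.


Time quantum = 5
Execution trace:
  J1 runs 5 units, time = 5
  J2 runs 5 units, time = 10
  J3 runs 5 units, time = 15
  J4 runs 5 units, time = 20
  J1 runs 5 units, time = 25
  J2 runs 5 units, time = 30
  J4 runs 5 units, time = 35
  J1 runs 2 units, time = 37
  J2 runs 1 units, time = 38
Finish times: [37, 38, 15, 35]
Average turnaround = 125/4 = 31.25

31.25


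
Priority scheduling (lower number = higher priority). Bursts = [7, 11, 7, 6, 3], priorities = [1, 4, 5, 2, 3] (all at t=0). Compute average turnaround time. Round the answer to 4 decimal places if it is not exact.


Sort by priority (ascending = highest first):
Order: [(1, 7), (2, 6), (3, 3), (4, 11), (5, 7)]
Completion times:
  Priority 1, burst=7, C=7
  Priority 2, burst=6, C=13
  Priority 3, burst=3, C=16
  Priority 4, burst=11, C=27
  Priority 5, burst=7, C=34
Average turnaround = 97/5 = 19.4

19.4


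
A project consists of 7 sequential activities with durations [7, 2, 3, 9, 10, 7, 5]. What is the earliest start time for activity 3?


Activity 3 starts after activities 1 through 2 complete.
Predecessor durations: [7, 2]
ES = 7 + 2 = 9

9


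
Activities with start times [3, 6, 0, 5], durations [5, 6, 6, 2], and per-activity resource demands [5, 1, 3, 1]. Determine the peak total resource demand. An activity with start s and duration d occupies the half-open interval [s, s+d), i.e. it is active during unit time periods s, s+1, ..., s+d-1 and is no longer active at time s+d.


Each activity i is active on [start_i, start_i + duration_i).
Compute total resource usage per time slot:
  t=0: active resources = [3], total = 3
  t=1: active resources = [3], total = 3
  t=2: active resources = [3], total = 3
  t=3: active resources = [5, 3], total = 8
  t=4: active resources = [5, 3], total = 8
  t=5: active resources = [5, 3, 1], total = 9
  t=6: active resources = [5, 1, 1], total = 7
  t=7: active resources = [5, 1], total = 6
  t=8: active resources = [1], total = 1
  t=9: active resources = [1], total = 1
  t=10: active resources = [1], total = 1
  t=11: active resources = [1], total = 1
Peak resource demand = 9

9


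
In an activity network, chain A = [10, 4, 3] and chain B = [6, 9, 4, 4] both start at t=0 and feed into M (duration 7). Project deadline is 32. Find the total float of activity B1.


Forward pass: ES(B1) = sum of predecessors on chain B = 0
EF = ES + duration = 0 + 6 = 6
Backward pass: LF(M) = deadline = 32; LS(M) = 32 - 7 = 25
LF(B1) = LS(M) - sum(successors on chain B) = 25 - 17 = 8
LS = LF - duration = 8 - 6 = 2
Total float = LS - ES = 2 - 0 = 2

2


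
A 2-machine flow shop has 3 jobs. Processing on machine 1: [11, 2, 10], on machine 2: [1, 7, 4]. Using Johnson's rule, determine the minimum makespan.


Apply Johnson's rule:
  Group 1 (a <= b): [(2, 2, 7)]
  Group 2 (a > b): [(3, 10, 4), (1, 11, 1)]
Optimal job order: [2, 3, 1]
Schedule:
  Job 2: M1 done at 2, M2 done at 9
  Job 3: M1 done at 12, M2 done at 16
  Job 1: M1 done at 23, M2 done at 24
Makespan = 24

24


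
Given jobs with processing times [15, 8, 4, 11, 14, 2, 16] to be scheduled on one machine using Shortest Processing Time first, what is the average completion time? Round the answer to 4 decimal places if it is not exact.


Sort jobs by processing time (SPT order): [2, 4, 8, 11, 14, 15, 16]
Compute completion times sequentially:
  Job 1: processing = 2, completes at 2
  Job 2: processing = 4, completes at 6
  Job 3: processing = 8, completes at 14
  Job 4: processing = 11, completes at 25
  Job 5: processing = 14, completes at 39
  Job 6: processing = 15, completes at 54
  Job 7: processing = 16, completes at 70
Sum of completion times = 210
Average completion time = 210/7 = 30.0

30.0


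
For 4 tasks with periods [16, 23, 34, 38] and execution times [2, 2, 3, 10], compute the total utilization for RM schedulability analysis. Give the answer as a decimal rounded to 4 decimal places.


Compute individual utilizations (exact fractions):
  Task 1: C/T = 2/16 = 1/8 (approx. 0.125)
  Task 2: C/T = 2/23 (approx. 0.087)
  Task 3: C/T = 3/34 (approx. 0.0882)
  Task 4: C/T = 10/38 = 5/19 (approx. 0.2632)
Total utilization U = 1/8 + 2/23 + 3/34 + 5/19 = 33481/59432
Rounded to 4 decimal places: U = 0.5633
RM (Liu & Layland) bound for 4 tasks = 0.756828; compare with U = 33481/59432 (approx. 0.563350)
U <= bound, so schedulable by RM sufficient condition.

0.5633


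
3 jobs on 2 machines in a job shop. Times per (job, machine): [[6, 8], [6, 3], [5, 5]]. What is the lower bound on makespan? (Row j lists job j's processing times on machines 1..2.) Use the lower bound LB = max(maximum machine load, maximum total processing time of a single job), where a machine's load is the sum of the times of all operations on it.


Machine loads:
  Machine 1: 6 + 6 + 5 = 17
  Machine 2: 8 + 3 + 5 = 16
Max machine load = 17
Job totals:
  Job 1: 14
  Job 2: 9
  Job 3: 10
Max job total = 14
Lower bound = max(17, 14) = 17

17


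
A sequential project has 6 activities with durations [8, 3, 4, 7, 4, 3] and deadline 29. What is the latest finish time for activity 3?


LF(activity 3) = deadline - sum of successor durations
Successors: activities 4 through 6 with durations [7, 4, 3]
Sum of successor durations = 14
LF = 29 - 14 = 15

15


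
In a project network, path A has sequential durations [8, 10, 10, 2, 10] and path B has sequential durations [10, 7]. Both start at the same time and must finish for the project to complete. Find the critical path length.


Path A total = 8 + 10 + 10 + 2 + 10 = 40
Path B total = 10 + 7 = 17
Critical path = longest path = max(40, 17) = 40

40


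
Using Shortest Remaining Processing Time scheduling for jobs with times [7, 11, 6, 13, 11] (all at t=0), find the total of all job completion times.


Since all jobs arrive at t=0, SRPT equals SPT ordering.
SPT order: [6, 7, 11, 11, 13]
Completion times:
  Job 1: p=6, C=6
  Job 2: p=7, C=13
  Job 3: p=11, C=24
  Job 4: p=11, C=35
  Job 5: p=13, C=48
Total completion time = 6 + 13 + 24 + 35 + 48 = 126

126


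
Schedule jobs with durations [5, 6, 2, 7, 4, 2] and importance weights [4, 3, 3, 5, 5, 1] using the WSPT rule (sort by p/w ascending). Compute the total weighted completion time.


Compute p/w ratios and sort ascending (WSPT): [(2, 3), (4, 5), (5, 4), (7, 5), (6, 3), (2, 1)]
Compute weighted completion times:
  Job (p=2,w=3): C=2, w*C=3*2=6
  Job (p=4,w=5): C=6, w*C=5*6=30
  Job (p=5,w=4): C=11, w*C=4*11=44
  Job (p=7,w=5): C=18, w*C=5*18=90
  Job (p=6,w=3): C=24, w*C=3*24=72
  Job (p=2,w=1): C=26, w*C=1*26=26
Total weighted completion time = 268

268


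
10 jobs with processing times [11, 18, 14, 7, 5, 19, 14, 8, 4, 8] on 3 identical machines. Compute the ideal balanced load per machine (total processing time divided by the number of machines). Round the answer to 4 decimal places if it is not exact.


Total processing time = 11 + 18 + 14 + 7 + 5 + 19 + 14 + 8 + 4 + 8 = 108
Number of machines = 3
Ideal balanced load = 108 / 3 = 36.0

36.0


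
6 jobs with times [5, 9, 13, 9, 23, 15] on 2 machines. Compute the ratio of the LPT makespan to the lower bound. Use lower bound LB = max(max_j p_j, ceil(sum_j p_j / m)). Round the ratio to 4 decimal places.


LPT order: [23, 15, 13, 9, 9, 5]
Machine loads after assignment: [37, 37]
LPT makespan = 37
Lower bound = max(max_job, ceil(total/2)) = max(23, 37) = 37
Ratio = 37 / 37 = 1.0

1.0


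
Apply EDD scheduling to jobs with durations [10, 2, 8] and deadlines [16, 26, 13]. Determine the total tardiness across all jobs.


Sort by due date (EDD order): [(8, 13), (10, 16), (2, 26)]
Compute completion times and tardiness:
  Job 1: p=8, d=13, C=8, tardiness=max(0,8-13)=0
  Job 2: p=10, d=16, C=18, tardiness=max(0,18-16)=2
  Job 3: p=2, d=26, C=20, tardiness=max(0,20-26)=0
Total tardiness = 2

2


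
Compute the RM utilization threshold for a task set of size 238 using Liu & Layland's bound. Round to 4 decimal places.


Compute 2^(1/238) = 1.0029166282
Subtract 1: 1.0029166282 - 1 = 0.0029166282
Multiply by n: 238 * 0.0029166282 = 0.6941575116
Round to 4 dp: 0.6942

0.6942


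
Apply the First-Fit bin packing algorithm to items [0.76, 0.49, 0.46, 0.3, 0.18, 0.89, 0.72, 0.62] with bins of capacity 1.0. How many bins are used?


Place items sequentially using First-Fit:
  Item 0.76 -> new Bin 1
  Item 0.49 -> new Bin 2
  Item 0.46 -> Bin 2 (now 0.95)
  Item 0.3 -> new Bin 3
  Item 0.18 -> Bin 1 (now 0.94)
  Item 0.89 -> new Bin 4
  Item 0.72 -> new Bin 5
  Item 0.62 -> Bin 3 (now 0.92)
Total bins used = 5

5


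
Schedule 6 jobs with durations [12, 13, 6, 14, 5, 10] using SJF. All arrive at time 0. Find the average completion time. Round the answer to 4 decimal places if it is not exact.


SJF order (ascending): [5, 6, 10, 12, 13, 14]
Completion times:
  Job 1: burst=5, C=5
  Job 2: burst=6, C=11
  Job 3: burst=10, C=21
  Job 4: burst=12, C=33
  Job 5: burst=13, C=46
  Job 6: burst=14, C=60
Average completion = 176/6 = 29.3333

29.3333


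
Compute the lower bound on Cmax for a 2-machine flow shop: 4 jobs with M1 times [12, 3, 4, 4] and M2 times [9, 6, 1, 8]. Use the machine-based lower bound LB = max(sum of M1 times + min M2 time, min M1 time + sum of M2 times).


LB1 = sum(M1 times) + min(M2 times) = 23 + 1 = 24
LB2 = min(M1 times) + sum(M2 times) = 3 + 24 = 27
Lower bound = max(LB1, LB2) = max(24, 27) = 27

27


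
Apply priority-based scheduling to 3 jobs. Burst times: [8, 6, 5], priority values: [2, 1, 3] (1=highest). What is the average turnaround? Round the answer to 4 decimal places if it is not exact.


Sort by priority (ascending = highest first):
Order: [(1, 6), (2, 8), (3, 5)]
Completion times:
  Priority 1, burst=6, C=6
  Priority 2, burst=8, C=14
  Priority 3, burst=5, C=19
Average turnaround = 39/3 = 13.0

13.0


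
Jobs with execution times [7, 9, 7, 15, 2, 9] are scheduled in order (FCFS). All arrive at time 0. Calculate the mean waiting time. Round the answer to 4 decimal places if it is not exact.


FCFS order (as given): [7, 9, 7, 15, 2, 9]
Waiting times:
  Job 1: wait = 0
  Job 2: wait = 7
  Job 3: wait = 16
  Job 4: wait = 23
  Job 5: wait = 38
  Job 6: wait = 40
Sum of waiting times = 124
Average waiting time = 124/6 = 20.6667

20.6667


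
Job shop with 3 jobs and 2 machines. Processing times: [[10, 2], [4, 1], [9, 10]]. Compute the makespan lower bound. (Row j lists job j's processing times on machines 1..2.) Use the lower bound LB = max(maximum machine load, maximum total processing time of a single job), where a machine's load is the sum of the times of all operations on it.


Machine loads:
  Machine 1: 10 + 4 + 9 = 23
  Machine 2: 2 + 1 + 10 = 13
Max machine load = 23
Job totals:
  Job 1: 12
  Job 2: 5
  Job 3: 19
Max job total = 19
Lower bound = max(23, 19) = 23

23


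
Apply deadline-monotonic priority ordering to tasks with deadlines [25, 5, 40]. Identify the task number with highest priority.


Sort tasks by relative deadline (ascending):
  Task 2: deadline = 5
  Task 1: deadline = 25
  Task 3: deadline = 40
Priority order (highest first): [2, 1, 3]
Highest priority task = 2

2


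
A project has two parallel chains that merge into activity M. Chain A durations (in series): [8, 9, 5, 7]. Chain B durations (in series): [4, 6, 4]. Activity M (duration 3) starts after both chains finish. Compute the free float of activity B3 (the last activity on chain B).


ES(B3) = sum of predecessors on chain B = 10
EF(B3) = ES + duration = 10 + 4 = 14
Successor of B3 is M. ES(M) = max(sum(A), sum(B)) = max(29, 14) = 29
Free float = ES(successor) - EF(current) = 29 - 14 = 15

15


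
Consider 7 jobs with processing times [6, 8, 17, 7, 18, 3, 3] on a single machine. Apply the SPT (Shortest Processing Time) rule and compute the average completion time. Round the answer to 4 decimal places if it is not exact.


Sort jobs by processing time (SPT order): [3, 3, 6, 7, 8, 17, 18]
Compute completion times sequentially:
  Job 1: processing = 3, completes at 3
  Job 2: processing = 3, completes at 6
  Job 3: processing = 6, completes at 12
  Job 4: processing = 7, completes at 19
  Job 5: processing = 8, completes at 27
  Job 6: processing = 17, completes at 44
  Job 7: processing = 18, completes at 62
Sum of completion times = 173
Average completion time = 173/7 = 24.7143

24.7143


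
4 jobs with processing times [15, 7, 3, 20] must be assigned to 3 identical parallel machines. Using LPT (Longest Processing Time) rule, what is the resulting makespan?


Sort jobs in decreasing order (LPT): [20, 15, 7, 3]
Assign each job to the least loaded machine:
  Machine 1: jobs [20], load = 20
  Machine 2: jobs [15], load = 15
  Machine 3: jobs [7, 3], load = 10
Makespan = max load = 20

20


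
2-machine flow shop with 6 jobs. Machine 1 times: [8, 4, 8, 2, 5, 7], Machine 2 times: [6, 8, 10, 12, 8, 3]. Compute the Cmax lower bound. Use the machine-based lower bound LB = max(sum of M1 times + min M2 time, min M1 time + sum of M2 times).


LB1 = sum(M1 times) + min(M2 times) = 34 + 3 = 37
LB2 = min(M1 times) + sum(M2 times) = 2 + 47 = 49
Lower bound = max(LB1, LB2) = max(37, 49) = 49

49


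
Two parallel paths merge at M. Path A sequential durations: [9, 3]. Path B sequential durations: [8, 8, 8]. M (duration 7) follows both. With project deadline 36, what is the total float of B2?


Forward pass: ES(B2) = sum of predecessors on chain B = 8
EF = ES + duration = 8 + 8 = 16
Backward pass: LF(M) = deadline = 36; LS(M) = 36 - 7 = 29
LF(B2) = LS(M) - sum(successors on chain B) = 29 - 8 = 21
LS = LF - duration = 21 - 8 = 13
Total float = LS - ES = 13 - 8 = 5

5


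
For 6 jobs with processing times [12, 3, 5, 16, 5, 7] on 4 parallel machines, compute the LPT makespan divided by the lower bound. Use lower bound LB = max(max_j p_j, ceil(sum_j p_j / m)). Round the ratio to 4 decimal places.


LPT order: [16, 12, 7, 5, 5, 3]
Machine loads after assignment: [16, 12, 10, 10]
LPT makespan = 16
Lower bound = max(max_job, ceil(total/4)) = max(16, 12) = 16
Ratio = 16 / 16 = 1.0

1.0


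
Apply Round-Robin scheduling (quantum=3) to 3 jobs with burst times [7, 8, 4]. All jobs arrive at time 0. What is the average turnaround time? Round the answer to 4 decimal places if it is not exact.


Time quantum = 3
Execution trace:
  J1 runs 3 units, time = 3
  J2 runs 3 units, time = 6
  J3 runs 3 units, time = 9
  J1 runs 3 units, time = 12
  J2 runs 3 units, time = 15
  J3 runs 1 units, time = 16
  J1 runs 1 units, time = 17
  J2 runs 2 units, time = 19
Finish times: [17, 19, 16]
Average turnaround = 52/3 = 17.3333

17.3333


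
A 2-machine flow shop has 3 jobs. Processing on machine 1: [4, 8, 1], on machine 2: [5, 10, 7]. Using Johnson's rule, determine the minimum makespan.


Apply Johnson's rule:
  Group 1 (a <= b): [(3, 1, 7), (1, 4, 5), (2, 8, 10)]
  Group 2 (a > b): []
Optimal job order: [3, 1, 2]
Schedule:
  Job 3: M1 done at 1, M2 done at 8
  Job 1: M1 done at 5, M2 done at 13
  Job 2: M1 done at 13, M2 done at 23
Makespan = 23

23
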